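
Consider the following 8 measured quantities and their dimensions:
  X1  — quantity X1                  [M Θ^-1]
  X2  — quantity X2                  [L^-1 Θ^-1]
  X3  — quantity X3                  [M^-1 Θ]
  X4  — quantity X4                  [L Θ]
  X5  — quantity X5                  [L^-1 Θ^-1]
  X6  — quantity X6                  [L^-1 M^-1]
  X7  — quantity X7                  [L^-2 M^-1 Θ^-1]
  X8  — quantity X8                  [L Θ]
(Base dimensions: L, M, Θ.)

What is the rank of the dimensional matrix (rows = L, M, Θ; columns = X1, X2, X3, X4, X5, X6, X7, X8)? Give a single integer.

2

Write exponents as rows L,M,Θ / cols X1,X2,X3,X4,X5,X6,X7,X8:
  L: [ 0 -1  0  1 -1 -1 -2  1]
  M: [ 1  0 -1  0  0 -1 -1  0]
  Θ: [-1 -1  1  1 -1  0 -1  1]
Echelon form has 2 nonzero rows (pivots: X1,X2)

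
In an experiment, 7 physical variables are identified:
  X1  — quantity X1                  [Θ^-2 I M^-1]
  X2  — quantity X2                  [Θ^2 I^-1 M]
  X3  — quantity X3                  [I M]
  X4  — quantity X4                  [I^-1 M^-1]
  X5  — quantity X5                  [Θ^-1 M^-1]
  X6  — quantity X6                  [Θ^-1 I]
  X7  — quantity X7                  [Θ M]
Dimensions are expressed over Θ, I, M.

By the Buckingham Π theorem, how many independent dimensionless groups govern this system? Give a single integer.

5

Dimensional matrix (Θ×I×M by X1×X2×X3×X4×X5×X6×X7):
  Θ: [-2  2  0  0 -1 -1  1]
  I: [ 1 -1  1 -1  0  1  0]
  M: [-1  1  1 -1 -1  0  1]
RREF → pivots at {X1,X3} ⇒ r = 2
Π count = n − r = 7 − 2 = 5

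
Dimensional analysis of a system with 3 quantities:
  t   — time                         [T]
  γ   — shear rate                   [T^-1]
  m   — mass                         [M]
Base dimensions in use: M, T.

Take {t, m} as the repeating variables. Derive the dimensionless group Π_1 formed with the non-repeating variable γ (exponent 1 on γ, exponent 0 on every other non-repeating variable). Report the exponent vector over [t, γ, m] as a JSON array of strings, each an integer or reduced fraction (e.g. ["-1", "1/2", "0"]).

Exponent matrix [M,T] × [t,γ,m]:
  M: [ 0  0  1]
  T: [ 1 -1  0]
RREF → pivots at {t,m} ⇒ r = 2
Pivot set = {t,m}, free = {γ}
RREF:
  r0: [   1   -1    0]
  r1: [   0    0    1]
Fix exponent of γ at 1; solve each RREF row for its pivot's exponent:
  r0: exp(t) + (-1)·1 = 0 ⇒ exp(t) = 1
  r1: exp(m) + (0)·1 = 0 ⇒ exp(m) = 0
Π_1 = t · γ

["1", "1", "0"]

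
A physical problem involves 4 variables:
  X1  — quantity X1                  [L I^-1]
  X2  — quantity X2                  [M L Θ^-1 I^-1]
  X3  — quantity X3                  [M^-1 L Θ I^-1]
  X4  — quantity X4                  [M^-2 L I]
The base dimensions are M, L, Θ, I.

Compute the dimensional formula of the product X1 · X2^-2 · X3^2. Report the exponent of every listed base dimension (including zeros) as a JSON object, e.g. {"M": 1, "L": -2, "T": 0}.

{"M": -4, "L": 1, "Θ": 4, "I": -1}

Dimensional matrix (M×L×Θ×I by X1×X2×X3×X4):
  M: [ 0  1 -1 -2]
  L: [ 1  1  1  1]
  Θ: [ 0 -1  1  0]
  I: [-1 -1 -1  1]
  [M]: (1)·0+(-2)·1+(2)·-1 = -4
  [L]: (1)·1+(-2)·1+(2)·1 = 1
  [Θ]: (1)·0+(-2)·-1+(2)·1 = 4
  [I]: (1)·-1+(-2)·-1+(2)·-1 = -1
⇒ M^-4 L Θ^4 I^-1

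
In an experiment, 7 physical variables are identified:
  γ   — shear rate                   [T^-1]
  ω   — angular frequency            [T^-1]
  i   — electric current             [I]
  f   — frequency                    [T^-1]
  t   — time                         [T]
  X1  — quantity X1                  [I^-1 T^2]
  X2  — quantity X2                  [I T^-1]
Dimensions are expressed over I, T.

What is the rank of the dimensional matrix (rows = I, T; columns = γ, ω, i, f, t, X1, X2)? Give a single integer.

2

Dimensional matrix (I×T by γ×ω×i×f×t×X1×X2):
  I: [ 0  0  1  0  0 -1  1]
  T: [-1 -1  0 -1  1  2 -1]
Row reduction gives pivot columns γ,i; rank = 2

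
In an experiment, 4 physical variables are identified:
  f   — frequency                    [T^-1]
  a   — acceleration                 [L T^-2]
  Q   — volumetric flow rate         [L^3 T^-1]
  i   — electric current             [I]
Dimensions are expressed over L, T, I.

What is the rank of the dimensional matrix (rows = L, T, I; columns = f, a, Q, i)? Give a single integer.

Dimensional matrix (L×T×I by f×a×Q×i):
  L: [ 0  1  3  0]
  T: [-1 -2 -1  0]
  I: [ 0  0  0  1]
Echelon form has 3 nonzero rows (pivots: f,a,i)

3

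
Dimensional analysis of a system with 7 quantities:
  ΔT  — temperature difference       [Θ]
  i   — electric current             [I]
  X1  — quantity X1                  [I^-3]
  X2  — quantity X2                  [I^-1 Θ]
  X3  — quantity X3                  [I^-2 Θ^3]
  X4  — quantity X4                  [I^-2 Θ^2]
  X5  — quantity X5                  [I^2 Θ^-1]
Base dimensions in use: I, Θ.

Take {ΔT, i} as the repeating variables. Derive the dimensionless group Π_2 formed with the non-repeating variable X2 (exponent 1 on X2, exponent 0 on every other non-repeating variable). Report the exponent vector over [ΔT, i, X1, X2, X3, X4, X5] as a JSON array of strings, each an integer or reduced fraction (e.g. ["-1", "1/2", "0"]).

["-1", "1", "0", "1", "0", "0", "0"]

Exponent matrix [I,Θ] × [ΔT,i,X1,X2,X3,X4,X5]:
  I: [ 0  1 -3 -1 -2 -2  2]
  Θ: [ 1  0  0  1  3  2 -1]
Echelon form has 2 nonzero rows (pivots: ΔT,i)
Repeat: ΔT,i; free: X1,X2,X3,X4,X5
RREF:
  r0: [   1    0    0    1    3    2   -1]
  r1: [   0    1   -3   -1   -2   -2    2]
Fix exponent of X2 at 1, X1 at 0, X3 at 0, X4 at 0, X5 at 0; solve each RREF row for its pivot's exponent:
  r0: exp(ΔT) + (1)·1 = 0 ⇒ exp(ΔT) = -1
  r1: exp(i) + (-1)·1 = 0 ⇒ exp(i) = 1
Π_2 = ΔT^-1 · i · X2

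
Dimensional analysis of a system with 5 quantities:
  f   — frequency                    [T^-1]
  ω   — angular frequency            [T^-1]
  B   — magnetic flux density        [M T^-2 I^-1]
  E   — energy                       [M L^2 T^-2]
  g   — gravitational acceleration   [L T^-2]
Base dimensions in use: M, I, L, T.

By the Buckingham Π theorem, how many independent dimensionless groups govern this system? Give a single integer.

Exponent matrix [M,I,L,T] × [f,ω,B,E,g]:
  M: [ 0  0  1  1  0]
  I: [ 0  0 -1  0  0]
  L: [ 0  0  0  2  1]
  T: [-1 -1 -2 -2 -2]
Echelon form has 4 nonzero rows (pivots: f,B,E,g)
n=5, r=4 ⇒ 1 dimensionless group

1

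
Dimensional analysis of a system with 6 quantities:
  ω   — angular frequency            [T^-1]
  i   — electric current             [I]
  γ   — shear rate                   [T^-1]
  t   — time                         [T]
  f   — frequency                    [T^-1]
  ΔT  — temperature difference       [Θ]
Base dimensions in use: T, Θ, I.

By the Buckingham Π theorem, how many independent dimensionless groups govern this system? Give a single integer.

Exponent matrix [T,Θ,I] × [ω,i,γ,t,f,ΔT]:
  T: [-1  0 -1  1 -1  0]
  Θ: [ 0  0  0  0  0  1]
  I: [ 0  1  0  0  0  0]
Echelon form has 3 nonzero rows (pivots: ω,i,ΔT)
Π count = n − r = 6 − 3 = 3

3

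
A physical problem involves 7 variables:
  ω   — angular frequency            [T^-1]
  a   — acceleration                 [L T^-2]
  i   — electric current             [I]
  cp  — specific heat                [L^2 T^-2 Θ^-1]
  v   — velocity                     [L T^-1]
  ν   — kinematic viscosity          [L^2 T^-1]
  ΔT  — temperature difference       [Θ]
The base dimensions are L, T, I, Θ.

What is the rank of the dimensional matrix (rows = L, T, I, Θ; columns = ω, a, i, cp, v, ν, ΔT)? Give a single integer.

Dimensional matrix (L×T×I×Θ by ω×a×i×cp×v×ν×ΔT):
  L: [ 0  1  0  2  1  2  0]
  T: [-1 -2  0 -2 -1 -1  0]
  I: [ 0  0  1  0  0  0  0]
  Θ: [ 0  0  0 -1  0  0  1]
RREF → pivots at {ω,a,i,cp} ⇒ r = 4

4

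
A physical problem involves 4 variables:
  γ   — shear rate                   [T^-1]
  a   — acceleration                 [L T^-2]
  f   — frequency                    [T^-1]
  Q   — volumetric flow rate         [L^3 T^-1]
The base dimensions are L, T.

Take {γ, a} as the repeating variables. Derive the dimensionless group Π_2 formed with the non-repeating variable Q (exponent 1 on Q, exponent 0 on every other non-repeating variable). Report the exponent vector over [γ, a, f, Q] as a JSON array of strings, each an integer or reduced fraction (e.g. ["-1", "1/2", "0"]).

Write exponents as rows L,T / cols γ,a,f,Q:
  L: [ 0  1  0  3]
  T: [-1 -2 -1 -1]
Row reduction gives pivot columns γ,a; rank = 2
Pivot set = {γ,a}, free = {f,Q}
RREF:
  r0: [   1    0    1   -5]
  r1: [   0    1    0    3]
Fix exponent of Q at 1, f at 0; solve each RREF row for its pivot's exponent:
  r0: exp(γ) + (-5)·1 = 0 ⇒ exp(γ) = 5
  r1: exp(a) + (3)·1 = 0 ⇒ exp(a) = -3
Π_2 = γ^5 · a^-3 · Q

["5", "-3", "0", "1"]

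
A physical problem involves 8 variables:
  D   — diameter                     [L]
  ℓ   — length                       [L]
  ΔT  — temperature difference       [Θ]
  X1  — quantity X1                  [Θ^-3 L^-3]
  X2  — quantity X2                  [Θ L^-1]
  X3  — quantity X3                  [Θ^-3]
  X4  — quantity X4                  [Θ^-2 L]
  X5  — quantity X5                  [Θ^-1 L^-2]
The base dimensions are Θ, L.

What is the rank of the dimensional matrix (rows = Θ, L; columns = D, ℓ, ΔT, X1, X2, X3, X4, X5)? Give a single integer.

Write exponents as rows Θ,L / cols D,ℓ,ΔT,X1,X2,X3,X4,X5:
  Θ: [ 0  0  1 -3  1 -3 -2 -1]
  L: [ 1  1  0 -3 -1  0  1 -2]
Row reduction gives pivot columns D,ΔT; rank = 2

2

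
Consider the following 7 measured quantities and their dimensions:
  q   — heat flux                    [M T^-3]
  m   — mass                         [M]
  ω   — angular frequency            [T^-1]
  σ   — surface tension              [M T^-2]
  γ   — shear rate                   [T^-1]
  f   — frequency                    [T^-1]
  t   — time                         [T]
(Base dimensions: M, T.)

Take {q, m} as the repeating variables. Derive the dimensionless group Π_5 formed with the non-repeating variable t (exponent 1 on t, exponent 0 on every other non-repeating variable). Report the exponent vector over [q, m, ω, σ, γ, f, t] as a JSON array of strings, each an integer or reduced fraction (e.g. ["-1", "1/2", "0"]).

Exponent matrix [M,T] × [q,m,ω,σ,γ,f,t]:
  M: [ 1  1  0  1  0  0  0]
  T: [-3  0 -1 -2 -1 -1  1]
RREF → pivots at {q,m} ⇒ r = 2
Repeat: q,m; free: ω,σ,γ,f,t
RREF:
  r0: [   1    0  1/3  2/3  1/3  1/3 -1/3]
  r1: [   0    1 -1/3  1/3 -1/3 -1/3  1/3]
Fix exponent of t at 1, ω at 0, σ at 0, γ at 0, f at 0; solve each RREF row for its pivot's exponent:
  r0: exp(q) + (-1/3)·1 = 0 ⇒ exp(q) = 1/3
  r1: exp(m) + (1/3)·1 = 0 ⇒ exp(m) = -1/3
Π_5 = q^(1/3) · m^(-1/3) · t

["1/3", "-1/3", "0", "0", "0", "0", "1"]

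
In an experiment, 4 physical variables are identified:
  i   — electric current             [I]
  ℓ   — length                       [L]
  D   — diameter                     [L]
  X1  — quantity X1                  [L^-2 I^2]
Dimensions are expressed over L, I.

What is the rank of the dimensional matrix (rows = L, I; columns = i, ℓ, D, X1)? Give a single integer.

2

Write exponents as rows L,I / cols i,ℓ,D,X1:
  L: [ 0  1  1 -2]
  I: [ 1  0  0  2]
Row reduction gives pivot columns i,ℓ; rank = 2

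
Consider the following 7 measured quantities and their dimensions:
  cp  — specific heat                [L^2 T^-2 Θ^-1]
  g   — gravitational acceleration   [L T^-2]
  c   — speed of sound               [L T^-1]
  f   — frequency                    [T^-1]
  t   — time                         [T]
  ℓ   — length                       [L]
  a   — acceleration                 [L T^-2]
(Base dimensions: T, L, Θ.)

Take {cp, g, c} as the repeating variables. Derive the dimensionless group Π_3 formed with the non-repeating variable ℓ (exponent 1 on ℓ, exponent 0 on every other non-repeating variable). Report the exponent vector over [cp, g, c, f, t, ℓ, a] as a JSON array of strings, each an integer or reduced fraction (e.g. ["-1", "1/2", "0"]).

["0", "1", "-2", "0", "0", "1", "0"]

Dimensional matrix (T×L×Θ by cp×g×c×f×t×ℓ×a):
  T: [-2 -2 -1 -1  1  0 -2]
  L: [ 2  1  1  0  0  1  1]
  Θ: [-1  0  0  0  0  0  0]
Echelon form has 3 nonzero rows (pivots: cp,g,c)
Pivot set = {cp,g,c}, free = {f,t,ℓ,a}
RREF:
  r0: [   1    0    0    0    0    0    0]
  r1: [   0    1    0    1   -1   -1    1]
  r2: [   0    0    1   -1    1    2    0]
Fix exponent of ℓ at 1, f at 0, t at 0, a at 0; solve each RREF row for its pivot's exponent:
  r0: exp(cp) + (0)·1 = 0 ⇒ exp(cp) = 0
  r1: exp(g) + (-1)·1 = 0 ⇒ exp(g) = 1
  r2: exp(c) + (2)·1 = 0 ⇒ exp(c) = -2
Π_3 = g · c^-2 · ℓ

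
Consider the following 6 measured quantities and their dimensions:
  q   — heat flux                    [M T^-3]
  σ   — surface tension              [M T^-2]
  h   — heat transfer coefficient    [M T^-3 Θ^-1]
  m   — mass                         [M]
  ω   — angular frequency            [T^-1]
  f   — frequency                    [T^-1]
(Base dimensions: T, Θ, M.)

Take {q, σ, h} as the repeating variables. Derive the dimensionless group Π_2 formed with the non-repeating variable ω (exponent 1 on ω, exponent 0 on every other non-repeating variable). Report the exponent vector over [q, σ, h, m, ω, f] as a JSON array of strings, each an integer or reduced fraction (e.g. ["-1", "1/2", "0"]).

Dimensional matrix (T×Θ×M by q×σ×h×m×ω×f):
  T: [-3 -2 -3  0 -1 -1]
  Θ: [ 0  0 -1  0  0  0]
  M: [ 1  1  1  1  0  0]
Row reduction gives pivot columns q,σ,h; rank = 3
Pivot set = {q,σ,h}, free = {m,ω,f}
RREF:
  r0: [   1    0    0   -2    1    1]
  r1: [   0    1    0    3   -1   -1]
  r2: [   0    0    1    0    0    0]
Fix exponent of ω at 1, m at 0, f at 0; solve each RREF row for its pivot's exponent:
  r0: exp(q) + (1)·1 = 0 ⇒ exp(q) = -1
  r1: exp(σ) + (-1)·1 = 0 ⇒ exp(σ) = 1
  r2: exp(h) + (0)·1 = 0 ⇒ exp(h) = 0
Π_2 = q^-1 · σ · ω

["-1", "1", "0", "0", "1", "0"]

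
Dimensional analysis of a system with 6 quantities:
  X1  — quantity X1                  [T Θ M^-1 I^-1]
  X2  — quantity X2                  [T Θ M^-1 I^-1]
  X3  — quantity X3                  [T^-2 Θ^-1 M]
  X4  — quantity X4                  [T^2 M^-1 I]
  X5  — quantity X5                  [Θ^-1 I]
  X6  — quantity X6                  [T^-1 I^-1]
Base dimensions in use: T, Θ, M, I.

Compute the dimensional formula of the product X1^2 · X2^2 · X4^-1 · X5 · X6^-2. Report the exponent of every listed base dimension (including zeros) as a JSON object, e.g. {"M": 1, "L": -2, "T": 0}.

{"T": 4, "Θ": 3, "M": -3, "I": -2}

Exponent matrix [T,Θ,M,I] × [X1,X2,X3,X4,X5,X6]:
  T: [ 1  1 -2  2  0 -1]
  Θ: [ 1  1 -1  0 -1  0]
  M: [-1 -1  1 -1  0  0]
  I: [-1 -1  0  1  1 -1]
  [T]: (2)·1+(2)·1+(-1)·2+(1)·0+(-2)·-1 = 4
  [Θ]: (2)·1+(2)·1+(-1)·0+(1)·-1+(-2)·0 = 3
  [M]: (2)·-1+(2)·-1+(-1)·-1+(1)·0+(-2)·0 = -3
  [I]: (2)·-1+(2)·-1+(-1)·1+(1)·1+(-2)·-1 = -2
⇒ T^4 Θ^3 M^-3 I^-2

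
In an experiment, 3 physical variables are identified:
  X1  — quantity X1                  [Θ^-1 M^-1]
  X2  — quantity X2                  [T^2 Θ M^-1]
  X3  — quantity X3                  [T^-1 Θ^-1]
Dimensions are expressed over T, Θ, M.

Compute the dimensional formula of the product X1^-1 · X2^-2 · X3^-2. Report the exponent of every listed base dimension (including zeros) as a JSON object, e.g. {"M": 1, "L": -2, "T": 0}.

{"T": -2, "Θ": 1, "M": 3}

Write exponents as rows T,Θ,M / cols X1,X2,X3:
  T: [ 0  2 -1]
  Θ: [-1  1 -1]
  M: [-1 -1  0]
  [T]: (-1)·0+(-2)·2+(-2)·-1 = -2
  [Θ]: (-1)·-1+(-2)·1+(-2)·-1 = 1
  [M]: (-1)·-1+(-2)·-1+(-2)·0 = 3
⇒ T^-2 Θ M^3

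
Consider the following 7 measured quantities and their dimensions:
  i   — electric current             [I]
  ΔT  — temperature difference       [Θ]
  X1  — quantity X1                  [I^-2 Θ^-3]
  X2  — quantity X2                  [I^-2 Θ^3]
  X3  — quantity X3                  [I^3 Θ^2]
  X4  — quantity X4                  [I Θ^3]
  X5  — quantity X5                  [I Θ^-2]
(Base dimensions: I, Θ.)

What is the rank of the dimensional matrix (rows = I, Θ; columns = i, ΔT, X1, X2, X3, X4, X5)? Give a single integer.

2

Exponent matrix [I,Θ] × [i,ΔT,X1,X2,X3,X4,X5]:
  I: [ 1  0 -2 -2  3  1  1]
  Θ: [ 0  1 -3  3  2  3 -2]
RREF → pivots at {i,ΔT} ⇒ r = 2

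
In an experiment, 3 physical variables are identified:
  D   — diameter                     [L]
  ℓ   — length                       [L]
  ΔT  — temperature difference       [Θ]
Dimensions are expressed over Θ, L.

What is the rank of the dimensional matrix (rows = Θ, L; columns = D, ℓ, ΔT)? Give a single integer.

Dimensional matrix (Θ×L by D×ℓ×ΔT):
  Θ: [ 0  0  1]
  L: [ 1  1  0]
RREF → pivots at {D,ΔT} ⇒ r = 2

2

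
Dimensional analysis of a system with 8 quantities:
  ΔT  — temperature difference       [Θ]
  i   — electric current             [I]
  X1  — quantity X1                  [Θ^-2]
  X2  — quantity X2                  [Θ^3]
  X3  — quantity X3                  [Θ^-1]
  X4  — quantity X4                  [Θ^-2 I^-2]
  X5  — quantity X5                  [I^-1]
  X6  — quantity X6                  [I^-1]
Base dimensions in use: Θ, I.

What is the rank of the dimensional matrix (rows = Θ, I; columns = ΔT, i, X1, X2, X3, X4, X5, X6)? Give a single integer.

Exponent matrix [Θ,I] × [ΔT,i,X1,X2,X3,X4,X5,X6]:
  Θ: [ 1  0 -2  3 -1 -2  0  0]
  I: [ 0  1  0  0  0 -2 -1 -1]
Echelon form has 2 nonzero rows (pivots: ΔT,i)

2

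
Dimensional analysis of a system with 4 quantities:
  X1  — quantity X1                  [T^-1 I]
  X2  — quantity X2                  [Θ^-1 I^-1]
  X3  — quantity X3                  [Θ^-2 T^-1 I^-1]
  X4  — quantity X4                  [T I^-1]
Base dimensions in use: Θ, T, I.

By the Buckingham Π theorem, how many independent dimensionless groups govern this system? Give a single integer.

2

Exponent matrix [Θ,T,I] × [X1,X2,X3,X4]:
  Θ: [ 0 -1 -2  0]
  T: [-1  0 -1  1]
  I: [ 1 -1 -1 -1]
RREF → pivots at {X1,X2} ⇒ r = 2
4 vars − rank 2 = 2 Π groups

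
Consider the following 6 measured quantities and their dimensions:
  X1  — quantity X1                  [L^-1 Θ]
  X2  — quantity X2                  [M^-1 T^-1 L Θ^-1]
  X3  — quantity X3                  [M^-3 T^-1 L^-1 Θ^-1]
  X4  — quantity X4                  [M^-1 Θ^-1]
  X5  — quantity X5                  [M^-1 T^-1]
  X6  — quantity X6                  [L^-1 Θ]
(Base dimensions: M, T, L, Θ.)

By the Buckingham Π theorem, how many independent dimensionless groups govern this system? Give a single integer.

3

Dimensional matrix (M×T×L×Θ by X1×X2×X3×X4×X5×X6):
  M: [ 0 -1 -3 -1 -1  0]
  T: [ 0 -1 -1  0 -1  0]
  L: [-1  1 -1  0  0 -1]
  Θ: [ 1 -1 -1 -1  0  1]
Echelon form has 3 nonzero rows (pivots: X1,X2,X3)
n=6, r=3 ⇒ 3 dimensionless groups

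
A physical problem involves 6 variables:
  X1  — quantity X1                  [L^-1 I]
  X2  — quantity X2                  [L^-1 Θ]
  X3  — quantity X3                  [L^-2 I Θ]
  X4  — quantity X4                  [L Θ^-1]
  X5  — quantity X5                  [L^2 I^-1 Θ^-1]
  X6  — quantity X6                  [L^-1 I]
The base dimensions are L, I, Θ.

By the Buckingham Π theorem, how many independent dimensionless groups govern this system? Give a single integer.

4

Write exponents as rows L,I,Θ / cols X1,X2,X3,X4,X5,X6:
  L: [-1 -1 -2  1  2 -1]
  I: [ 1  0  1  0 -1  1]
  Θ: [ 0  1  1 -1 -1  0]
RREF → pivots at {X1,X2} ⇒ r = 2
n=6, r=2 ⇒ 4 dimensionless groups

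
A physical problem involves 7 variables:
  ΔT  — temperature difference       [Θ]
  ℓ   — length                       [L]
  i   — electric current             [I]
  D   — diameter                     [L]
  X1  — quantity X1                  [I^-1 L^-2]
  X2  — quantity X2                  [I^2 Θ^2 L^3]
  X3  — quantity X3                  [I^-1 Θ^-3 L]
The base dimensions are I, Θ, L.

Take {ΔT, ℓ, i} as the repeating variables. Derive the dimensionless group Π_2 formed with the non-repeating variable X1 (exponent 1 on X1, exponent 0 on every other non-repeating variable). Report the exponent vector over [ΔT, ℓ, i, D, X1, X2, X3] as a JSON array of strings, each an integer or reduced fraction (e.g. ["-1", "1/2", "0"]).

["0", "2", "1", "0", "1", "0", "0"]

Exponent matrix [I,Θ,L] × [ΔT,ℓ,i,D,X1,X2,X3]:
  I: [ 0  0  1  0 -1  2 -1]
  Θ: [ 1  0  0  0  0  2 -3]
  L: [ 0  1  0  1 -2  3  1]
RREF → pivots at {ΔT,ℓ,i} ⇒ r = 3
Repeat: ΔT,ℓ,i; free: D,X1,X2,X3
RREF:
  r0: [   1    0    0    0    0    2   -3]
  r1: [   0    1    0    1   -2    3    1]
  r2: [   0    0    1    0   -1    2   -1]
Fix exponent of X1 at 1, D at 0, X2 at 0, X3 at 0; solve each RREF row for its pivot's exponent:
  r0: exp(ΔT) + (0)·1 = 0 ⇒ exp(ΔT) = 0
  r1: exp(ℓ) + (-2)·1 = 0 ⇒ exp(ℓ) = 2
  r2: exp(i) + (-1)·1 = 0 ⇒ exp(i) = 1
Π_2 = ℓ^2 · i · X1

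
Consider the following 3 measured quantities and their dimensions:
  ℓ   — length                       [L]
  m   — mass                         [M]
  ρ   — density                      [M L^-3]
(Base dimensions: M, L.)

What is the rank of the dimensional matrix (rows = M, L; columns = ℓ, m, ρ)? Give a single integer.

Write exponents as rows M,L / cols ℓ,m,ρ:
  M: [ 0  1  1]
  L: [ 1  0 -3]
Echelon form has 2 nonzero rows (pivots: ℓ,m)

2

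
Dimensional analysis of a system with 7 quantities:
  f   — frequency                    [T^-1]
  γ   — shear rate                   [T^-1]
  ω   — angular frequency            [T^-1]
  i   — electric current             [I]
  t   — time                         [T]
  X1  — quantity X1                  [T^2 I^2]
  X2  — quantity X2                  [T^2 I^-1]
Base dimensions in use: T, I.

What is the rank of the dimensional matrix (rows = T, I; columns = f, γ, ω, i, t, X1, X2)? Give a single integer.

2

Write exponents as rows T,I / cols f,γ,ω,i,t,X1,X2:
  T: [-1 -1 -1  0  1  2  2]
  I: [ 0  0  0  1  0  2 -1]
Echelon form has 2 nonzero rows (pivots: f,i)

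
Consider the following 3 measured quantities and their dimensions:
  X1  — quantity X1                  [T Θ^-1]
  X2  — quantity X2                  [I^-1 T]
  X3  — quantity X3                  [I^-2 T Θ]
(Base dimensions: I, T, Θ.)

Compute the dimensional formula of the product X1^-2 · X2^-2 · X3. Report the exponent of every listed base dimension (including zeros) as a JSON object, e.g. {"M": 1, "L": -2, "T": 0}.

{"I": 0, "T": -3, "Θ": 3}

Write exponents as rows I,T,Θ / cols X1,X2,X3:
  I: [ 0 -1 -2]
  T: [ 1  1  1]
  Θ: [-1  0  1]
  [I]: (-2)·0+(-2)·-1+(1)·-2 = 0
  [T]: (-2)·1+(-2)·1+(1)·1 = -3
  [Θ]: (-2)·-1+(-2)·0+(1)·1 = 3
⇒ T^-3 Θ^3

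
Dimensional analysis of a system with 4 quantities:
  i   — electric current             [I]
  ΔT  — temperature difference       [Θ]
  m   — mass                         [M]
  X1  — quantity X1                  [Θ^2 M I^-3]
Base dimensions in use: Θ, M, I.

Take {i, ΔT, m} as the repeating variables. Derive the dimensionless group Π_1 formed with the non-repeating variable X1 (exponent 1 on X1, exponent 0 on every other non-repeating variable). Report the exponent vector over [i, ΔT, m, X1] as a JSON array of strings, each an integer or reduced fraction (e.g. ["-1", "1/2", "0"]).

["3", "-2", "-1", "1"]

Dimensional matrix (Θ×M×I by i×ΔT×m×X1):
  Θ: [ 0  1  0  2]
  M: [ 0  0  1  1]
  I: [ 1  0  0 -3]
Row reduction gives pivot columns i,ΔT,m; rank = 3
Repeat: i,ΔT,m; free: X1
RREF:
  r0: [   1    0    0   -3]
  r1: [   0    1    0    2]
  r2: [   0    0    1    1]
Fix exponent of X1 at 1; solve each RREF row for its pivot's exponent:
  r0: exp(i) + (-3)·1 = 0 ⇒ exp(i) = 3
  r1: exp(ΔT) + (2)·1 = 0 ⇒ exp(ΔT) = -2
  r2: exp(m) + (1)·1 = 0 ⇒ exp(m) = -1
Π_1 = i^3 · ΔT^-2 · m^-1 · X1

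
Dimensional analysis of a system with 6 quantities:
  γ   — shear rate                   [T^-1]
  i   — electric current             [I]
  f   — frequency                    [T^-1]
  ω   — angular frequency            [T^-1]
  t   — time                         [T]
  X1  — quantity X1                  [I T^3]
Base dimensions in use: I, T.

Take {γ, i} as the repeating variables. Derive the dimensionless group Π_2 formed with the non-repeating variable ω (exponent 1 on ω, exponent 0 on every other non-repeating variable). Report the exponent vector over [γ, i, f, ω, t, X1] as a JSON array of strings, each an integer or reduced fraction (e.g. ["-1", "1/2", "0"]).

Dimensional matrix (I×T by γ×i×f×ω×t×X1):
  I: [ 0  1  0  0  0  1]
  T: [-1  0 -1 -1  1  3]
Echelon form has 2 nonzero rows (pivots: γ,i)
Repeat: γ,i; free: f,ω,t,X1
RREF:
  r0: [   1    0    1    1   -1   -3]
  r1: [   0    1    0    0    0    1]
Fix exponent of ω at 1, f at 0, t at 0, X1 at 0; solve each RREF row for its pivot's exponent:
  r0: exp(γ) + (1)·1 = 0 ⇒ exp(γ) = -1
  r1: exp(i) + (0)·1 = 0 ⇒ exp(i) = 0
Π_2 = γ^-1 · ω

["-1", "0", "0", "1", "0", "0"]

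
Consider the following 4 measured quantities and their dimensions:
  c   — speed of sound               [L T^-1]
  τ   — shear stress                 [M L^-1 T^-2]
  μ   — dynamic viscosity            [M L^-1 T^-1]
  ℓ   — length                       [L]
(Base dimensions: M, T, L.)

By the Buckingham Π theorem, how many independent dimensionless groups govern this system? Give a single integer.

1

Dimensional matrix (M×T×L by c×τ×μ×ℓ):
  M: [ 0  1  1  0]
  T: [-1 -2 -1  0]
  L: [ 1 -1 -1  1]
Row reduction gives pivot columns c,τ,μ; rank = 3
n=4, r=3 ⇒ 1 dimensionless group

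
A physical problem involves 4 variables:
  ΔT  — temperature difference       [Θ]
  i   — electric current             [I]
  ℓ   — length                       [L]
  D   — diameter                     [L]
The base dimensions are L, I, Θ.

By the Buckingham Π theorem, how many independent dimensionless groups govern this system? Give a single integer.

1

Write exponents as rows L,I,Θ / cols ΔT,i,ℓ,D:
  L: [ 0  0  1  1]
  I: [ 0  1  0  0]
  Θ: [ 1  0  0  0]
Row reduction gives pivot columns ΔT,i,ℓ; rank = 3
4 vars − rank 3 = 1 Π group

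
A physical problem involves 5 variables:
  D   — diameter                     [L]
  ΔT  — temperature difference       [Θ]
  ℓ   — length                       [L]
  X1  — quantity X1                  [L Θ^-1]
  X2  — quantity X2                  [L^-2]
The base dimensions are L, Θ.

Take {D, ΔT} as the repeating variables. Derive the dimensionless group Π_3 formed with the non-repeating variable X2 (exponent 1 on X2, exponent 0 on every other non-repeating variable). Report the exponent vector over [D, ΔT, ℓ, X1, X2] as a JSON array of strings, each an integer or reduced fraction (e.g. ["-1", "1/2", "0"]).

["2", "0", "0", "0", "1"]

Exponent matrix [L,Θ] × [D,ΔT,ℓ,X1,X2]:
  L: [ 1  0  1  1 -2]
  Θ: [ 0  1  0 -1  0]
Echelon form has 2 nonzero rows (pivots: D,ΔT)
Pivot set = {D,ΔT}, free = {ℓ,X1,X2}
RREF:
  r0: [   1    0    1    1   -2]
  r1: [   0    1    0   -1    0]
Fix exponent of X2 at 1, ℓ at 0, X1 at 0; solve each RREF row for its pivot's exponent:
  r0: exp(D) + (-2)·1 = 0 ⇒ exp(D) = 2
  r1: exp(ΔT) + (0)·1 = 0 ⇒ exp(ΔT) = 0
Π_3 = D^2 · X2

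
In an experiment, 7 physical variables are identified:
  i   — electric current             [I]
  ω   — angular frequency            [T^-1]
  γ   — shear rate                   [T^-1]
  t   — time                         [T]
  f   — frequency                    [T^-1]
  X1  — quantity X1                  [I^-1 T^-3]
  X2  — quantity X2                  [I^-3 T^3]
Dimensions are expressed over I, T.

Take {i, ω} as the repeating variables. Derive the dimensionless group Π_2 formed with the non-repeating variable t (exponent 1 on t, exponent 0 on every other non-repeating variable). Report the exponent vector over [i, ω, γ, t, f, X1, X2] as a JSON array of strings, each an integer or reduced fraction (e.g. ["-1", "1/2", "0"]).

["0", "1", "0", "1", "0", "0", "0"]

Write exponents as rows I,T / cols i,ω,γ,t,f,X1,X2:
  I: [ 1  0  0  0  0 -1 -3]
  T: [ 0 -1 -1  1 -1 -3  3]
Row reduction gives pivot columns i,ω; rank = 2
Pivot set = {i,ω}, free = {γ,t,f,X1,X2}
RREF:
  r0: [   1    0    0    0    0   -1   -3]
  r1: [   0    1    1   -1    1    3   -3]
Fix exponent of t at 1, γ at 0, f at 0, X1 at 0, X2 at 0; solve each RREF row for its pivot's exponent:
  r0: exp(i) + (0)·1 = 0 ⇒ exp(i) = 0
  r1: exp(ω) + (-1)·1 = 0 ⇒ exp(ω) = 1
Π_2 = ω · t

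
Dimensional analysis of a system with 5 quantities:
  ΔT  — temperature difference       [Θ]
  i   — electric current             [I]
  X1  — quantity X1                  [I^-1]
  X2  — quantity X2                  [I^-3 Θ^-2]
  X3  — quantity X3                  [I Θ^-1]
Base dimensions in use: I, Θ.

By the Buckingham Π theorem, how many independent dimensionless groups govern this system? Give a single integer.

Write exponents as rows I,Θ / cols ΔT,i,X1,X2,X3:
  I: [ 0  1 -1 -3  1]
  Θ: [ 1  0  0 -2 -1]
Row reduction gives pivot columns ΔT,i; rank = 2
Π count = n − r = 5 − 2 = 3

3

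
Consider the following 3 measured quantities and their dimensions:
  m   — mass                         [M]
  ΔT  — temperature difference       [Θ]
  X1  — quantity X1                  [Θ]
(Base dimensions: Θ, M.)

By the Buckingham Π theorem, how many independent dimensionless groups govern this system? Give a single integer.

1

Dimensional matrix (Θ×M by m×ΔT×X1):
  Θ: [ 0  1  1]
  M: [ 1  0  0]
Row reduction gives pivot columns m,ΔT; rank = 2
n=3, r=2 ⇒ 1 dimensionless group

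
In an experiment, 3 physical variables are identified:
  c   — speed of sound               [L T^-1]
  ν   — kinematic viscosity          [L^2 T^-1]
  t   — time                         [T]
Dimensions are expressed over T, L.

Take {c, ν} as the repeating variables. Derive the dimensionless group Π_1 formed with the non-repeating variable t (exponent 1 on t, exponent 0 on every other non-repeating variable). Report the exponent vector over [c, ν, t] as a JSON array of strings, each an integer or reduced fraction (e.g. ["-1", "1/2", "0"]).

["2", "-1", "1"]

Write exponents as rows T,L / cols c,ν,t:
  T: [-1 -1  1]
  L: [ 1  2  0]
RREF → pivots at {c,ν} ⇒ r = 2
Repeat: c,ν; free: t
RREF:
  r0: [   1    0   -2]
  r1: [   0    1    1]
Fix exponent of t at 1; solve each RREF row for its pivot's exponent:
  r0: exp(c) + (-2)·1 = 0 ⇒ exp(c) = 2
  r1: exp(ν) + (1)·1 = 0 ⇒ exp(ν) = -1
Π_1 = c^2 · ν^-1 · t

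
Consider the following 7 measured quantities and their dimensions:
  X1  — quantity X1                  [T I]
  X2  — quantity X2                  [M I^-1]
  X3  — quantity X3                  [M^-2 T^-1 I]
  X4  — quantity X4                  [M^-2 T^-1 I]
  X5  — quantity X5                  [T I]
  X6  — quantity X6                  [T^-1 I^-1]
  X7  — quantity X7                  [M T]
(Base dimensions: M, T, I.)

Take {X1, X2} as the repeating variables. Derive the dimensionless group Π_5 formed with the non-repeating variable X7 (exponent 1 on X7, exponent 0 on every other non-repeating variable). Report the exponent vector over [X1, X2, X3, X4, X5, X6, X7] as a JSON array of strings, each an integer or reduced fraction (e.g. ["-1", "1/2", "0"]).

Dimensional matrix (M×T×I by X1×X2×X3×X4×X5×X6×X7):
  M: [ 0  1 -2 -2  0  0  1]
  T: [ 1  0 -1 -1  1 -1  1]
  I: [ 1 -1  1  1  1 -1  0]
Row reduction gives pivot columns X1,X2; rank = 2
Repeat: X1,X2; free: X3,X4,X5,X6,X7
RREF:
  r0: [   1    0   -1   -1    1   -1    1]
  r1: [   0    1   -2   -2    0    0    1]
  r2: [   0    0    0    0    0    0    0]
Fix exponent of X7 at 1, X3 at 0, X4 at 0, X5 at 0, X6 at 0; solve each RREF row for its pivot's exponent:
  r0: exp(X1) + (1)·1 = 0 ⇒ exp(X1) = -1
  r1: exp(X2) + (1)·1 = 0 ⇒ exp(X2) = -1
Π_5 = X1^-1 · X2^-1 · X7

["-1", "-1", "0", "0", "0", "0", "1"]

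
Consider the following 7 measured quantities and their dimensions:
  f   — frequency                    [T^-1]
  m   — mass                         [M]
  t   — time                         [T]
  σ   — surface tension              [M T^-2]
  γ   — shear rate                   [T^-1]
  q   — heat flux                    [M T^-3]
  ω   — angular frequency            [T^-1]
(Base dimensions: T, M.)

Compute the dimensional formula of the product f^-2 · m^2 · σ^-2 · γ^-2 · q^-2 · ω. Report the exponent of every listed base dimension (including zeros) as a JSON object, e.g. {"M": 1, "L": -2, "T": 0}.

{"T": 13, "M": -2}

Dimensional matrix (T×M by f×m×t×σ×γ×q×ω):
  T: [-1  0  1 -2 -1 -3 -1]
  M: [ 0  1  0  1  0  1  0]
  [T]: (-2)·-1+(2)·0+(-2)·-2+(-2)·-1+(-2)·-3+(1)·-1 = 13
  [M]: (-2)·0+(2)·1+(-2)·1+(-2)·0+(-2)·1+(1)·0 = -2
⇒ T^13 M^-2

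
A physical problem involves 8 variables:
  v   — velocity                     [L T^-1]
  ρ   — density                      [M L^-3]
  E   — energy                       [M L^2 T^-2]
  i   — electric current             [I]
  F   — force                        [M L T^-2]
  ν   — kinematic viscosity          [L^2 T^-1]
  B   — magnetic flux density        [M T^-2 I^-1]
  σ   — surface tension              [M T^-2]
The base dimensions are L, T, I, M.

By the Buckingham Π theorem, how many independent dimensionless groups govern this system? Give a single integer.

Dimensional matrix (L×T×I×M by v×ρ×E×i×F×ν×B×σ):
  L: [ 1 -3  2  0  1  2  0  0]
  T: [-1  0 -2  0 -2 -1 -2 -2]
  I: [ 0  0  0  1  0  0 -1  0]
  M: [ 0  1  1  0  1  0  1  1]
Echelon form has 4 nonzero rows (pivots: v,ρ,E,i)
Π count = n − r = 8 − 4 = 4

4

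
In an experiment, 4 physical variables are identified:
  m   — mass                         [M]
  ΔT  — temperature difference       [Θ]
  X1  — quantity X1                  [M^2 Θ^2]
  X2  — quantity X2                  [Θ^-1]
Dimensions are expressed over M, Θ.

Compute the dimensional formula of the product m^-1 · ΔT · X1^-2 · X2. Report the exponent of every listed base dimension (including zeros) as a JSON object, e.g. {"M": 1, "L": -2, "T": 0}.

{"M": -5, "Θ": -4}

Dimensional matrix (M×Θ by m×ΔT×X1×X2):
  M: [ 1  0  2  0]
  Θ: [ 0  1  2 -1]
  [M]: (-1)·1+(1)·0+(-2)·2+(1)·0 = -5
  [Θ]: (-1)·0+(1)·1+(-2)·2+(1)·-1 = -4
⇒ M^-5 Θ^-4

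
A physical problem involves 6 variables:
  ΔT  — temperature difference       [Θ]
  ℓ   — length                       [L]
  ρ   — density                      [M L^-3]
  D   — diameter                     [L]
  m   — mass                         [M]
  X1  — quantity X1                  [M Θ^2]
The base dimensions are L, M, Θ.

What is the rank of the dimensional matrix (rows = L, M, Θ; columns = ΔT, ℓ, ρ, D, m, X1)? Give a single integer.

3

Dimensional matrix (L×M×Θ by ΔT×ℓ×ρ×D×m×X1):
  L: [ 0  1 -3  1  0  0]
  M: [ 0  0  1  0  1  1]
  Θ: [ 1  0  0  0  0  2]
Row reduction gives pivot columns ΔT,ℓ,ρ; rank = 3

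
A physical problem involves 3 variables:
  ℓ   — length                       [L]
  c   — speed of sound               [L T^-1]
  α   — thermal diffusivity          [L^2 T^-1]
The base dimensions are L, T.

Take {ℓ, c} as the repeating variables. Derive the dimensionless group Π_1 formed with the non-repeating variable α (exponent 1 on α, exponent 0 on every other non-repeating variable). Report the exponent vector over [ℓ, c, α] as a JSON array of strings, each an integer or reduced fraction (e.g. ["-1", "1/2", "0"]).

Write exponents as rows L,T / cols ℓ,c,α:
  L: [ 1  1  2]
  T: [ 0 -1 -1]
Row reduction gives pivot columns ℓ,c; rank = 2
Repeat: ℓ,c; free: α
RREF:
  r0: [   1    0    1]
  r1: [   0    1    1]
Fix exponent of α at 1; solve each RREF row for its pivot's exponent:
  r0: exp(ℓ) + (1)·1 = 0 ⇒ exp(ℓ) = -1
  r1: exp(c) + (1)·1 = 0 ⇒ exp(c) = -1
Π_1 = ℓ^-1 · c^-1 · α

["-1", "-1", "1"]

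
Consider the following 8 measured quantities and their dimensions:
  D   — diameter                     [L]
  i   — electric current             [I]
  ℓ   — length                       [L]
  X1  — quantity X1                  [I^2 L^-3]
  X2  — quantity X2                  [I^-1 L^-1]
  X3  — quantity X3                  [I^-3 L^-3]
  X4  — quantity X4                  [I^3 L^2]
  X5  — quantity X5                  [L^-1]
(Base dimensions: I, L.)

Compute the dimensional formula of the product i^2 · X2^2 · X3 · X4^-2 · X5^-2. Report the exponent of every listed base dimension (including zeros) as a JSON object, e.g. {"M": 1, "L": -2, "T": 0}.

Dimensional matrix (I×L by D×i×ℓ×X1×X2×X3×X4×X5):
  I: [ 0  1  0  2 -1 -3  3  0]
  L: [ 1  0  1 -3 -1 -3  2 -1]
  [I]: (2)·1+(2)·-1+(1)·-3+(-2)·3+(-2)·0 = -9
  [L]: (2)·0+(2)·-1+(1)·-3+(-2)·2+(-2)·-1 = -7
⇒ I^-9 L^-7

{"I": -9, "L": -7}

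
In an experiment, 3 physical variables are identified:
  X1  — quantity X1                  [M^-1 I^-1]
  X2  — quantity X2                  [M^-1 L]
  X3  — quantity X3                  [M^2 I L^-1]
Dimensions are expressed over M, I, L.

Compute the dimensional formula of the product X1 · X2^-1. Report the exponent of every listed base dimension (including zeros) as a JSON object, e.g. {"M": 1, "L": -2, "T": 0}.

Write exponents as rows M,I,L / cols X1,X2,X3:
  M: [-1 -1  2]
  I: [-1  0  1]
  L: [ 0  1 -1]
  [M]: (1)·-1+(-1)·-1 = 0
  [I]: (1)·-1+(-1)·0 = -1
  [L]: (1)·0+(-1)·1 = -1
⇒ I^-1 L^-1

{"M": 0, "I": -1, "L": -1}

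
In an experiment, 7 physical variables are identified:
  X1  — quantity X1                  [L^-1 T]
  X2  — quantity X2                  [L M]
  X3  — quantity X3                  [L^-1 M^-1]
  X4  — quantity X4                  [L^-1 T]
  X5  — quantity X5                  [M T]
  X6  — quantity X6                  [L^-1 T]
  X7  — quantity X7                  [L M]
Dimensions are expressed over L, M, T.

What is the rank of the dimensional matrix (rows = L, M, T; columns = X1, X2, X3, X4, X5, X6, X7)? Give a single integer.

2

Dimensional matrix (L×M×T by X1×X2×X3×X4×X5×X6×X7):
  L: [-1  1 -1 -1  0 -1  1]
  M: [ 0  1 -1  0  1  0  1]
  T: [ 1  0  0  1  1  1  0]
RREF → pivots at {X1,X2} ⇒ r = 2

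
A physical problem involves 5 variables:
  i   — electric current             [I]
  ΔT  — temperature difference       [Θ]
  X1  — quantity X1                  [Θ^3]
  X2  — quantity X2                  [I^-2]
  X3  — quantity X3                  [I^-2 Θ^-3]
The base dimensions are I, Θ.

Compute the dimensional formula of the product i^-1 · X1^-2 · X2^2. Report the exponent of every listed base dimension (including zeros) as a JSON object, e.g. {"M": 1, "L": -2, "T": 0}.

Write exponents as rows I,Θ / cols i,ΔT,X1,X2,X3:
  I: [ 1  0  0 -2 -2]
  Θ: [ 0  1  3  0 -3]
  [I]: (-1)·1+(-2)·0+(2)·-2 = -5
  [Θ]: (-1)·0+(-2)·3+(2)·0 = -6
⇒ I^-5 Θ^-6

{"I": -5, "Θ": -6}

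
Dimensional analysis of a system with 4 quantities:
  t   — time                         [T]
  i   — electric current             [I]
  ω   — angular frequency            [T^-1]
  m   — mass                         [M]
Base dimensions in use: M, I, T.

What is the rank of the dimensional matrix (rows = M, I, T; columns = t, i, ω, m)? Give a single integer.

Exponent matrix [M,I,T] × [t,i,ω,m]:
  M: [ 0  0  0  1]
  I: [ 0  1  0  0]
  T: [ 1  0 -1  0]
Echelon form has 3 nonzero rows (pivots: t,i,m)

3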